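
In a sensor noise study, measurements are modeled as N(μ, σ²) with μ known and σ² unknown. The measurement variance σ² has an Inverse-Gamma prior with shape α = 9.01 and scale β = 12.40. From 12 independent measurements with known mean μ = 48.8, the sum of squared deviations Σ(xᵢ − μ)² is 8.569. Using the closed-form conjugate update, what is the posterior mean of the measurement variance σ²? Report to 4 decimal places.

With known mean μ and an Inverse-Gamma(α, β) prior on σ², the Normal likelihood is conjugate: posterior is Inv-Gamma(α + n/2, β + Σ(xᵢ−μ)²/2).
Posterior: Inv-Gamma(9.01 + 12/2, 12.40 + 8.569/2) = Inv-Gamma(15.01, 16.6845).
E[σ²|data] = β/(α−1) = 16.6845/14.01 = 1.1909.

1.1909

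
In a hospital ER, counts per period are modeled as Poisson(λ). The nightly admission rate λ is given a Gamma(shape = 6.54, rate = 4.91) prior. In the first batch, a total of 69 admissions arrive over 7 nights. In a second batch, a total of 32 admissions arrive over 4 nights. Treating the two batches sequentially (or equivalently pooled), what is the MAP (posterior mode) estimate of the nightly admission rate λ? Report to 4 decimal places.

6.6964

With a Gamma(shape α, rate β) prior, the Poisson likelihood is conjugate: the posterior is Gamma(α + ΣXᵢ, β + n).
After batch 1: Gamma(α+S, β+n) = Gamma(6.54+69, 4.91+7) = Gamma(75.54, 11.91).
After batch 2: Gamma(α+S, β+n) = Gamma(75.54+32, 11.91+4) = Gamma(107.54, 15.91).
Mode of Gamma(α,β) for α≥1 is (α−1)/β = 106.54/15.91 = 6.6964.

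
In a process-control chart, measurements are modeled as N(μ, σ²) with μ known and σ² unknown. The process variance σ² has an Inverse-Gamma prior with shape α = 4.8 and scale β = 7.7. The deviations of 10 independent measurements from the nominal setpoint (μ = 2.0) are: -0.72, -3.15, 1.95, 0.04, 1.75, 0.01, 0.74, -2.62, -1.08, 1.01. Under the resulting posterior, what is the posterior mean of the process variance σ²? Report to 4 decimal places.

2.4038

With known mean μ and an Inverse-Gamma(α, β) prior on σ², the Normal likelihood is conjugate: posterior is Inv-Gamma(α + n/2, β + Σ(xᵢ−μ)²/2).
Σ(xᵢ−μ)² = (-0.72)² + (-3.15)² + (1.95)² + (0.04)² + (1.75)² + (0.01)² + (0.74)² + (-2.62)² + (-1.08)² + (1.01)² = 26.9061.
Posterior: Inv-Gamma(4.8 + 10/2, 7.7 + 26.9061/2) = Inv-Gamma(9.80, 21.15305).
E[σ²|data] = β/(α−1) = 21.15305/8.80 = 2.4038.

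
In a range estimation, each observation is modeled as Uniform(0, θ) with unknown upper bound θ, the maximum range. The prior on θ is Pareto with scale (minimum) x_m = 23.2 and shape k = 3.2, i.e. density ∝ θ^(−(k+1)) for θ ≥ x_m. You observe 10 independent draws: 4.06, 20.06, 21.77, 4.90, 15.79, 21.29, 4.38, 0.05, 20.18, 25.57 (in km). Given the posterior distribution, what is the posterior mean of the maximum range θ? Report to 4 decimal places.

27.6659

A Pareto(scale x_m, shape k) prior on the upper bound θ of Uniform(0, θ) is conjugate: posterior is Pareto(max(x_m, max xᵢ), k + n).
Sample maximum = 25.57; prior scale x_m = 23.2 → posterior scale = max = 25.57.
Posterior shape = 3.2 + 10 = 13.2.
E[θ|data] = k·x_m/(k−1) = 13.2·25.57/12.2 = 27.6659.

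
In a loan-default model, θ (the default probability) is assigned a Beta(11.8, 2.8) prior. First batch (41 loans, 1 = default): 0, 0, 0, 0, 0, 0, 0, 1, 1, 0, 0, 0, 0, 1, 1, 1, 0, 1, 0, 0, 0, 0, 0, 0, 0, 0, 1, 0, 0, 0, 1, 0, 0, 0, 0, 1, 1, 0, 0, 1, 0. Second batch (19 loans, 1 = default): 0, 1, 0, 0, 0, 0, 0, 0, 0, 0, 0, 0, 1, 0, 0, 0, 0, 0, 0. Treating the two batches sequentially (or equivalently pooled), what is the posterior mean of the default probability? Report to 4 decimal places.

The Beta prior is conjugate to a Binomial/Bernoulli likelihood; the update adds successes to α and failures to β.
After batch 1: Beta(11.8+11, 2.8+30) = Beta(22.8, 32.8).
After batch 2: Beta(22.8+2, 32.8+17) = Beta(24.8, 49.8).
Posterior mean = α/(α+β) = 24.8/74.6 = 0.3324.

0.3324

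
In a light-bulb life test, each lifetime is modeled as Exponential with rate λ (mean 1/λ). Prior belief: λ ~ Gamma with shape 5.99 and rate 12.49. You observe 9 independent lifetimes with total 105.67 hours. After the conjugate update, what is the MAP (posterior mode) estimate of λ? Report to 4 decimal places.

With a Gamma(shape α, rate β) prior on the exponential rate λ, the posterior after n observations with total T = Σxᵢ is Gamma(α+n, β+T).
Posterior: Gamma(5.99+9, 12.49+105.67) = Gamma(14.99, 118.16).
Mode = (α−1)/β = 0.1184.

0.1184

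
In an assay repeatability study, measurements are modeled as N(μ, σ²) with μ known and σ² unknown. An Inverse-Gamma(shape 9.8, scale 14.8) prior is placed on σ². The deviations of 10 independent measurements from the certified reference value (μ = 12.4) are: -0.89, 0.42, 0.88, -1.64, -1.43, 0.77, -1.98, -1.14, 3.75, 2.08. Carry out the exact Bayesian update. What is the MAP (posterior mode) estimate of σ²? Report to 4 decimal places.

With known mean μ and an Inverse-Gamma(α, β) prior on σ², the Normal likelihood is conjugate: posterior is Inv-Gamma(α + n/2, β + Σ(xᵢ−μ)²/2).
Σ(xᵢ−μ)² = (-0.89)² + (0.42)² + (0.88)² + (-1.64)² + (-1.43)² + (0.77)² + (-1.98)² + (-1.14)² + (3.75)² + (2.08)² = 30.6792.
Posterior: Inv-Gamma(9.8 + 10/2, 14.8 + 30.6792/2) = Inv-Gamma(14.80, 30.13960).
Mode = β/(α+1) = 30.13960/15.80 = 1.9076.

1.9076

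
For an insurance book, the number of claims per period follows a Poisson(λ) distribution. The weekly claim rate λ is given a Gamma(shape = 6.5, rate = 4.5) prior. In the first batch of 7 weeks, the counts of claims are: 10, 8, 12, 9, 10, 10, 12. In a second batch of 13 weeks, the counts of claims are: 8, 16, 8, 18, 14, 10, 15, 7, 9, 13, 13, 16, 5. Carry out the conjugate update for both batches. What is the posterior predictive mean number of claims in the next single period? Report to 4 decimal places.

9.3673

With a Gamma(shape α, rate β) prior, the Poisson likelihood is conjugate: the posterior is Gamma(α + ΣXᵢ, β + n).
Batch 1: sum of counts S = 71 over n = 7 weeks.
After batch 1: Gamma(α+S, β+n) = Gamma(6.5+71, 4.5+7) = Gamma(77.5, 11.5).
Batch 2: sum of counts S = 152 over n = 13 weeks.
After batch 2: Gamma(α+S, β+n) = Gamma(77.5+152, 11.5+13) = Gamma(229.5, 24.5).
The predictive distribution for one future period is NegBinom with mean α/β = 9.3673.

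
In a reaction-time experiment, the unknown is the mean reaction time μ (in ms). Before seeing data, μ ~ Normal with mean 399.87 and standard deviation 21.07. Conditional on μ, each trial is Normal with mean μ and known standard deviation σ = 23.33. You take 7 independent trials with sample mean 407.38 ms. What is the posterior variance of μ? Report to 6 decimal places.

66.166672

For Normal data with known variance σ², a Normal(μ₀, σ₀²) prior on μ is conjugate. Posterior precision = 1/σ₀² + n/σ²; posterior mean is the precision-weighted average of μ₀ and x̄.
σ₀² = 21.07² = 443.9449, σ² = 23.33² = 544.2889; σ² + n·σ₀² = 544.2889 + 7·443.9449 = 3651.9032.
Posterior precision = 1/σ₀² + n/σ² = 1/443.9449 + 7/544.2889 = (σ² + n·σ₀²)/(σ₀²σ²) = 3651.9032/(443.9449·544.2889); posterior variance σₙ² = σ₀²σ²/(σ² + n·σ₀²) = 443.9449·544.2889/3651.9032 = 66.166672.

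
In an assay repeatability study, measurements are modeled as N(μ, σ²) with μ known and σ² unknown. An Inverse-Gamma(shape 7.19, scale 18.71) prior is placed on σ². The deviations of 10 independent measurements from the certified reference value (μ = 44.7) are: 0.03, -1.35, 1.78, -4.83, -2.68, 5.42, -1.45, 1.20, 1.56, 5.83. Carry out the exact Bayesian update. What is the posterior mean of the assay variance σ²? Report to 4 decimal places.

6.3568

With known mean μ and an Inverse-Gamma(α, β) prior on σ², the Normal likelihood is conjugate: posterior is Inv-Gamma(α + n/2, β + Σ(xᵢ−μ)²/2).
Σ(xᵢ−μ)² = (0.03)² + (-1.35)² + (1.78)² + (-4.83)² + (-2.68)² + (5.42)² + (-1.45)² + (1.20)² + (1.56)² + (5.83)² = 104.8445.
Posterior: Inv-Gamma(7.19 + 10/2, 18.71 + 104.8445/2) = Inv-Gamma(12.19, 71.13225).
E[σ²|data] = β/(α−1) = 71.13225/11.19 = 6.3568.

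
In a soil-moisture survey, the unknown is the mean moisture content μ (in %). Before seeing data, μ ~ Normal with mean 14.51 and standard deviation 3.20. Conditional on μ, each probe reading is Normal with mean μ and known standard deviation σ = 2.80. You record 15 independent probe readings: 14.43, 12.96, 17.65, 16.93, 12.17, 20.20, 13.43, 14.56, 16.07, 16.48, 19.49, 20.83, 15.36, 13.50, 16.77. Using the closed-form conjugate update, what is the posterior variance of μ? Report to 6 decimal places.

For Normal data with known variance σ², a Normal(μ₀, σ₀²) prior on μ is conjugate. Posterior precision = 1/σ₀² + n/σ²; posterior mean is the precision-weighted average of μ₀ and x̄.
σ₀² = 3.20² = 10.24, σ² = 2.80² = 7.84; σ² + n·σ₀² = 7.84 + 15·10.24 = 161.44.
Posterior precision = 1/σ₀² + n/σ² = 1/10.24 + 15/7.84 = (σ² + n·σ₀²)/(σ₀²σ²) = 161.44/(10.24·7.84); posterior variance σₙ² = σ₀²σ²/(σ² + n·σ₀²) = 10.24·7.84/161.44 = 0.497284.

0.497284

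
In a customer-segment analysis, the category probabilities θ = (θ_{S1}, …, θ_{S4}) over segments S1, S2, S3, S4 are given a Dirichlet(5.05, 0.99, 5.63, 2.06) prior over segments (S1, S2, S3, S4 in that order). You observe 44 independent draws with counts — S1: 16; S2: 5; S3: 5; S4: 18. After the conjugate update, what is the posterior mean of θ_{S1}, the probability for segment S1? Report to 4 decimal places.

0.3646

The Dirichlet prior is conjugate to the Multinomial likelihood: each posterior αⱼ = prior αⱼ + observed count nⱼ.
Posterior concentration: (21.05, 5.99, 10.63, 20.06), total = 57.73.
E[θ_{S1}|data] = α_{S1}/Σα = 21.05/57.73 = 0.3646.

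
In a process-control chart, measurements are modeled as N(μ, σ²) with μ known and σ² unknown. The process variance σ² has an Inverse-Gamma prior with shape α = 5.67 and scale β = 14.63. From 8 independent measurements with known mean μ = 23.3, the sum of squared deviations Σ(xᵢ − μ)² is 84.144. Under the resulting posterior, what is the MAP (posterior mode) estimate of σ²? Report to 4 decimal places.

With known mean μ and an Inverse-Gamma(α, β) prior on σ², the Normal likelihood is conjugate: posterior is Inv-Gamma(α + n/2, β + Σ(xᵢ−μ)²/2).
Posterior: Inv-Gamma(5.67 + 8/2, 14.63 + 84.144/2) = Inv-Gamma(9.67, 56.7020).
Mode = β/(α+1) = 56.7020/10.67 = 5.3142.

5.3142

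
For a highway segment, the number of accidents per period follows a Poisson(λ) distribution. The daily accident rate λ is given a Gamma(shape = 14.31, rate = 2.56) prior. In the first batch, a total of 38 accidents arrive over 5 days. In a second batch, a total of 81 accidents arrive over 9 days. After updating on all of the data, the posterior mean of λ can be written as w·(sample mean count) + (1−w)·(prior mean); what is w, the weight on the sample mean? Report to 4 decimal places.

With a Gamma(shape α, rate β) prior, the Poisson likelihood is conjugate: the posterior is Gamma(α + ΣXᵢ, β + n).
Total number of days: n = 5 + 9 = 14.
Posterior mean = (α₀+S)/(β₀+n) = [n/(β₀+n)]·(S/n) + [β₀/(β₀+n)]·(α₀/β₀), so only n and β₀ enter the weight.
Weight on data w = n/(β₀+n) = 14/(2.56+14) = 14/16.56 = 0.8454.

0.8454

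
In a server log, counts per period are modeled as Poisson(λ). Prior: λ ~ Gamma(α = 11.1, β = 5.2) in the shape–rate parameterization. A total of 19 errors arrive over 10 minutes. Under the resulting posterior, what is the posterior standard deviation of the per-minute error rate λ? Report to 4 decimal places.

0.3609

With a Gamma(shape α, rate β) prior, the Poisson likelihood is conjugate: the posterior is Gamma(α + ΣXᵢ, β + n).
Posterior: Gamma(α+S, β+n) = Gamma(11.1+19, 5.2+10) = Gamma(30.1, 15.2).
SD = √α/β = √30.1/15.2 = 0.3609.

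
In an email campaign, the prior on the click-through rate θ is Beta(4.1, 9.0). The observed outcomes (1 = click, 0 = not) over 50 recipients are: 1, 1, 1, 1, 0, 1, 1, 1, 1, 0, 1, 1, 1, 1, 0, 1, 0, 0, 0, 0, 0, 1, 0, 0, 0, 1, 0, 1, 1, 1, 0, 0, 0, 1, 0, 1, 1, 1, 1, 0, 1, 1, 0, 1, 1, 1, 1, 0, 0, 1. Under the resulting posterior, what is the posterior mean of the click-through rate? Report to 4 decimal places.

0.5404

The Beta prior is conjugate to a Binomial/Bernoulli likelihood; the update adds successes to α and failures to β.
Posterior: Beta(α+k, β+n−k) = Beta(4.1+30, 9.0+20) = Beta(34.1, 29.0).
Posterior mean = α/(α+β) = 34.1/63.1 = 0.5404.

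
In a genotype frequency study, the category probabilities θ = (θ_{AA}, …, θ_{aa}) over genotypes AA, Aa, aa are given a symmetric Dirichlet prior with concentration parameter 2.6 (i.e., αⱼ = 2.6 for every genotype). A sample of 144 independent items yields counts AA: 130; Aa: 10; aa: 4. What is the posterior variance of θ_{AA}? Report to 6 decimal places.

0.000723

The Dirichlet prior is conjugate to the Multinomial likelihood: each posterior αⱼ = prior αⱼ + observed count nⱼ.
Posterior concentration: (132.6, 12.6, 6.6), total = 151.8.
Var[θ_j] = α_j(Σα−α_j)/((Σα)²(Σα+1)) = 132.6·19.2/(151.8²·152.8) = 0.000723.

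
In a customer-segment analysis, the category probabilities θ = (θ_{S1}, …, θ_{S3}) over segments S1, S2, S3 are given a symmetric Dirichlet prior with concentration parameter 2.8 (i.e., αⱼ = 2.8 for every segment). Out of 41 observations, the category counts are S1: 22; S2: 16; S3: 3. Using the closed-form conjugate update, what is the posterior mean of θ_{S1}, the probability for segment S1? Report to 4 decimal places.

0.5020

The Dirichlet prior is conjugate to the Multinomial likelihood: each posterior αⱼ = prior αⱼ + observed count nⱼ.
Posterior concentration: (24.8, 18.8, 5.8), total = 49.4.
E[θ_{S1}|data] = α_{S1}/Σα = 24.8/49.4 = 0.5020.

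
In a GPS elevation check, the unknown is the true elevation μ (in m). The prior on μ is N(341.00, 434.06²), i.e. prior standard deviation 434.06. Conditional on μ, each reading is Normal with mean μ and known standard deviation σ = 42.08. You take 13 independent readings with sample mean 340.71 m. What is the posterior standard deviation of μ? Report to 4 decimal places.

For Normal data with known variance σ², a Normal(μ₀, σ₀²) prior on μ is conjugate. Posterior precision = 1/σ₀² + n/σ²; posterior mean is the precision-weighted average of μ₀ and x̄.
σ₀² = 434.06² = 188408.0836, σ² = 42.08² = 1770.7264; σ² + n·σ₀² = 1770.7264 + 13·188408.0836 = 2451075.8132.
Posterior precision = 1/σ₀² + n/σ² = 1/188408.0836 + 13/1770.7264 = (σ² + n·σ₀²)/(σ₀²σ²) = 2451075.8132/(188408.0836·1770.7264); posterior variance σₙ² = σ₀²σ²/(σ² + n·σ₀²) = 188408.0836·1770.7264/2451075.8132 = 136.111321.
Posterior SD = √σₙ² = √(188408.0836·1770.7264/2451075.8132) = 11.6667.

11.6667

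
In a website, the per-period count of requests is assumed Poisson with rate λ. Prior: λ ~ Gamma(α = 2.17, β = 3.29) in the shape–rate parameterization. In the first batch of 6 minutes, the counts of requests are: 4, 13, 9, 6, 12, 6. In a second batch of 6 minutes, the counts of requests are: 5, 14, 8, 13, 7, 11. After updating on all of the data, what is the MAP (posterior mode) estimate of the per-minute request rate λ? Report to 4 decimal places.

With a Gamma(shape α, rate β) prior, the Poisson likelihood is conjugate: the posterior is Gamma(α + ΣXᵢ, β + n).
Batch 1: sum of counts S = 50 over n = 6 minutes.
After batch 1: Gamma(α+S, β+n) = Gamma(2.17+50, 3.29+6) = Gamma(52.17, 9.29).
Batch 2: sum of counts S = 58 over n = 6 minutes.
After batch 2: Gamma(α+S, β+n) = Gamma(52.17+58, 9.29+6) = Gamma(110.17, 15.29).
Mode of Gamma(α,β) for α≥1 is (α−1)/β = 109.17/15.29 = 7.1400.

7.1400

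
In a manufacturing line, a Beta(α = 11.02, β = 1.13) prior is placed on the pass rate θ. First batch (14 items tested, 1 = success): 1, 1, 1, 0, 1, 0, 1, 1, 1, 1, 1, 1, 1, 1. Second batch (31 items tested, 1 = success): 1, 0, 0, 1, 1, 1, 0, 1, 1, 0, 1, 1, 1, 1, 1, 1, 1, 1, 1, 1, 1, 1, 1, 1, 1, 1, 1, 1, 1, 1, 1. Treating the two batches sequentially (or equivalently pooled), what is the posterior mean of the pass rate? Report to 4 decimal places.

The Beta prior is conjugate to a Binomial/Bernoulli likelihood; the update adds successes to α and failures to β.
After batch 1: Beta(11.02+12, 1.13+2) = Beta(23.02, 3.13).
After batch 2: Beta(23.02+27, 3.13+4) = Beta(50.02, 7.13).
Posterior mean = α/(α+β) = 50.02/57.15 = 0.8752.

0.8752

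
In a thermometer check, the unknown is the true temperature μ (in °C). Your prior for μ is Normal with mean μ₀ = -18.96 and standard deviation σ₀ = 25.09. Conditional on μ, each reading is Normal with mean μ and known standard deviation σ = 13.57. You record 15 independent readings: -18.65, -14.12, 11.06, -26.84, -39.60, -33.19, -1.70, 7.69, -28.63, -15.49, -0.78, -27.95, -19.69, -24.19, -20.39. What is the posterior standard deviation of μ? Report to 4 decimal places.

3.4701

For Normal data with known variance σ², a Normal(μ₀, σ₀²) prior on μ is conjugate. Posterior precision = 1/σ₀² + n/σ²; posterior mean is the precision-weighted average of μ₀ and x̄.
σ₀² = 25.09² = 629.5081, σ² = 13.57² = 184.1449; σ² + n·σ₀² = 184.1449 + 15·629.5081 = 9626.7664.
Posterior precision = 1/σ₀² + n/σ² = 1/629.5081 + 15/184.1449 = (σ² + n·σ₀²)/(σ₀²σ²) = 9626.7664/(629.5081·184.1449); posterior variance σₙ² = σ₀²σ²/(σ² + n·σ₀²) = 629.5081·184.1449/9626.7664 = 12.041500.
Posterior SD = √σₙ² = √(629.5081·184.1449/9626.7664) = 3.4701.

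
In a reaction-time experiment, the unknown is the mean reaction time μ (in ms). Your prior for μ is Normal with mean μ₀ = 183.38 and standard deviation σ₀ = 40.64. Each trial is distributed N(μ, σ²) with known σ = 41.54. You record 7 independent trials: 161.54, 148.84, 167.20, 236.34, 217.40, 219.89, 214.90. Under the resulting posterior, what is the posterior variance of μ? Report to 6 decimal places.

For Normal data with known variance σ², a Normal(μ₀, σ₀²) prior on μ is conjugate. Posterior precision = 1/σ₀² + n/σ²; posterior mean is the precision-weighted average of μ₀ and x̄.
σ₀² = 40.64² = 1651.6096, σ² = 41.54² = 1725.5716; σ² + n·σ₀² = 1725.5716 + 7·1651.6096 = 13286.8388.
Posterior precision = 1/σ₀² + n/σ² = 1/1651.6096 + 7/1725.5716 = (σ² + n·σ₀²)/(σ₀²σ²) = 13286.8388/(1651.6096·1725.5716); posterior variance σₙ² = σ₀²σ²/(σ² + n·σ₀²) = 1651.6096·1725.5716/13286.8388 = 214.495763.

214.495763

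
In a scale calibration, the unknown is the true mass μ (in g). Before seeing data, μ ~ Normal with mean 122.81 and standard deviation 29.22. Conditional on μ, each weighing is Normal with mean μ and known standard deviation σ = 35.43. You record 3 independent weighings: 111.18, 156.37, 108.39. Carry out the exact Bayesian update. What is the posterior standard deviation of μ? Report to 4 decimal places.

16.7574

For Normal data with known variance σ², a Normal(μ₀, σ₀²) prior on μ is conjugate. Posterior precision = 1/σ₀² + n/σ²; posterior mean is the precision-weighted average of μ₀ and x̄.
σ₀² = 29.22² = 853.8084, σ² = 35.43² = 1255.2849; σ² + n·σ₀² = 1255.2849 + 3·853.8084 = 3816.7101.
Posterior precision = 1/σ₀² + n/σ² = 1/853.8084 + 3/1255.2849 = (σ² + n·σ₀²)/(σ₀²σ²) = 3816.7101/(853.8084·1255.2849); posterior variance σₙ² = σ₀²σ²/(σ² + n·σ₀²) = 853.8084·1255.2849/3816.7101 = 280.810636.
Posterior SD = √σₙ² = √(853.8084·1255.2849/3816.7101) = 16.7574.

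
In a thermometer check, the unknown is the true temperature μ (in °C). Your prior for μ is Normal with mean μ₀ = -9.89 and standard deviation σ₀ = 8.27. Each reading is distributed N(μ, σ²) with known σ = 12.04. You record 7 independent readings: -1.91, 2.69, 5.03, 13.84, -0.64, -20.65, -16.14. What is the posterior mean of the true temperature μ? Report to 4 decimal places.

For Normal data with known variance σ², a Normal(μ₀, σ₀²) prior on μ is conjugate. Posterior precision = 1/σ₀² + n/σ²; posterior mean is the precision-weighted average of μ₀ and x̄.
Σxᵢ = (-1.91) + 2.69 + 5.03 + 13.84 + (-0.64) + (-20.65) + (-16.14) = -17.78, so n·x̄ = -17.78.
σ₀² = 8.27² = 68.3929, σ² = 12.04² = 144.9616; σ² + n·σ₀² = 144.9616 + 7·68.3929 = 623.7119.
Posterior mean = (μ₀/σ₀² + n·x̄/σ²)/(1/σ₀² + n/σ²) = (σ²·μ₀ + σ₀²·n·x̄)/(σ² + n·σ₀²) = (144.9616·(-9.89) + 68.3929·(-17.78))/623.7119 = -2649.695986/623.7119 = -4.2483.

-4.2483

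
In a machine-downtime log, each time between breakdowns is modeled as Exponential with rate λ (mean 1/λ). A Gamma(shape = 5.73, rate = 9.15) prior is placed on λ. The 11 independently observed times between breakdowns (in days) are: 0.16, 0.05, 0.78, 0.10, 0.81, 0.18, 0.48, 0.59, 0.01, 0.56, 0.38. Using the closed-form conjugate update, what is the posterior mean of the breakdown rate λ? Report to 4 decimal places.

1.2626

With a Gamma(shape α, rate β) prior on the exponential rate λ, the posterior after n observations with total T = Σxᵢ is Gamma(α+n, β+T).
Sum of observations T = 4.10 days; n = 11.
Posterior: Gamma(5.73+11, 9.15+4.10) = Gamma(16.73, 13.25).
Posterior mean of λ = α/β = 16.73/13.25 = 1.2626.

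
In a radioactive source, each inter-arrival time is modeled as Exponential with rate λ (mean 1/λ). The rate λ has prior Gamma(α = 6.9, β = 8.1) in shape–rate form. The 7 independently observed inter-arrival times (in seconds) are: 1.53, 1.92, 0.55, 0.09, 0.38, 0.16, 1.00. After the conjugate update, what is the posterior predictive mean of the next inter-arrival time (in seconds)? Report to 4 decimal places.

1.0643

With a Gamma(shape α, rate β) prior on the exponential rate λ, the posterior after n observations with total T = Σxᵢ is Gamma(α+n, β+T).
Sum of observations T = 5.63 seconds; n = 7.
Posterior: Gamma(6.9+7, 8.1+5.63) = Gamma(13.9, 13.73).
The predictive distribution for the next observation is Lomax; its mean is β/(α−1) = 13.73/12.9 = 1.0643.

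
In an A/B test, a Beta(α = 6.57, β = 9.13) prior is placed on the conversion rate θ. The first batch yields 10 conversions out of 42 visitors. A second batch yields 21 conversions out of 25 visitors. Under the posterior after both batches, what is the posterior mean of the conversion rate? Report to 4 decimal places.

The Beta prior is conjugate to a Binomial/Bernoulli likelihood; the update adds successes to α and failures to β.
After batch 1: Beta(6.57+10, 9.13+32) = Beta(16.57, 41.13).
After batch 2: Beta(16.57+21, 41.13+4) = Beta(37.57, 45.13).
Posterior mean = α/(α+β) = 37.57/82.70 = 0.4543.

0.4543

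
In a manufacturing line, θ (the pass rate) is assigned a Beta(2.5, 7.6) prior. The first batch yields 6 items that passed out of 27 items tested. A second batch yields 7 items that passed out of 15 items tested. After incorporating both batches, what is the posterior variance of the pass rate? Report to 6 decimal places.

The Beta prior is conjugate to a Binomial/Bernoulli likelihood; the update adds successes to α and failures to β.
After batch 1: Beta(2.5+6, 7.6+21) = Beta(8.5, 28.6).
After batch 2: Beta(8.5+7, 28.6+8) = Beta(15.5, 36.6).
Var = αβ/((α+β)²(α+β+1)) = 15.5·36.6/(52.1²·53.1) = 0.003936.

0.003936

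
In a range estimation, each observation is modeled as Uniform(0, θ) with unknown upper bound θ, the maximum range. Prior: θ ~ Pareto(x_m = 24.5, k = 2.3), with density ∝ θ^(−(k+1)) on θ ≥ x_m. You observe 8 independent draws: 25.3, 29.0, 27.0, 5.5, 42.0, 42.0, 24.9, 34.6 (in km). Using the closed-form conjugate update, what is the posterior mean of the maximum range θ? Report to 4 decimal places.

A Pareto(scale x_m, shape k) prior on the upper bound θ of Uniform(0, θ) is conjugate: posterior is Pareto(max(x_m, max xᵢ), k + n).
Sample maximum = 42.0; prior scale x_m = 24.5 → posterior scale = max = 42.0.
Posterior shape = 2.3 + 8 = 10.3.
E[θ|data] = k·x_m/(k−1) = 10.3·42.0/9.3 = 46.5161.

46.5161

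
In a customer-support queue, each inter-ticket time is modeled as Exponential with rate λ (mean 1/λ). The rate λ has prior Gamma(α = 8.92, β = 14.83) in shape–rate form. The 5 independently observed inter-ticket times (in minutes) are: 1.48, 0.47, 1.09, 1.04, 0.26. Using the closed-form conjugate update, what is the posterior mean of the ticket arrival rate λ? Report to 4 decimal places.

0.7261

With a Gamma(shape α, rate β) prior on the exponential rate λ, the posterior after n observations with total T = Σxᵢ is Gamma(α+n, β+T).
Sum of observations T = 4.34 minutes; n = 5.
Posterior: Gamma(8.92+5, 14.83+4.34) = Gamma(13.92, 19.17).
Posterior mean of λ = α/β = 13.92/19.17 = 0.7261.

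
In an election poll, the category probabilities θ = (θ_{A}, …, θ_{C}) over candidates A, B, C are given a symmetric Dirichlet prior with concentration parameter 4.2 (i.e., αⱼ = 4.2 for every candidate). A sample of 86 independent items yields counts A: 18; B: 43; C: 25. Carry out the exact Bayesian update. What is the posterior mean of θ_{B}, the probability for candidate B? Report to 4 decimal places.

0.4787

The Dirichlet prior is conjugate to the Multinomial likelihood: each posterior αⱼ = prior αⱼ + observed count nⱼ.
Posterior concentration: (22.2, 47.2, 29.2), total = 98.6.
E[θ_{B}|data] = α_{B}/Σα = 47.2/98.6 = 0.4787.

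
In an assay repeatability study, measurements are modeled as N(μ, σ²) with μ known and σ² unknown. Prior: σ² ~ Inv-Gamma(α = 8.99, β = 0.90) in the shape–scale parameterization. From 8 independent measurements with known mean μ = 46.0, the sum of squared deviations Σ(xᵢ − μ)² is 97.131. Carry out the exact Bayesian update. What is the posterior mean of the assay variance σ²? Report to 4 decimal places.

With known mean μ and an Inverse-Gamma(α, β) prior on σ², the Normal likelihood is conjugate: posterior is Inv-Gamma(α + n/2, β + Σ(xᵢ−μ)²/2).
Posterior: Inv-Gamma(8.99 + 8/2, 0.90 + 97.131/2) = Inv-Gamma(12.99, 49.4655).
E[σ²|data] = β/(α−1) = 49.4655/11.99 = 4.1256.

4.1256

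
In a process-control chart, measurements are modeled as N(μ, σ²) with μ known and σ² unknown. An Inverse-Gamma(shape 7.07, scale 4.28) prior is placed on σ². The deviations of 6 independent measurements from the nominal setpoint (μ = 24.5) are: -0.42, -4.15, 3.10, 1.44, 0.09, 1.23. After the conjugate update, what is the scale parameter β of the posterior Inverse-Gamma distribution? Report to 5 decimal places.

19.58175

With known mean μ and an Inverse-Gamma(α, β) prior on σ², the Normal likelihood is conjugate: posterior is Inv-Gamma(α + n/2, β + Σ(xᵢ−μ)²/2).
Σ(xᵢ−μ)² = (-0.42)² + (-4.15)² + (3.10)² + (1.44)² + (0.09)² + (1.23)² = 30.6035.
Posterior: Inv-Gamma(7.07 + 6/2, 4.28 + 30.6035/2) = Inv-Gamma(10.07, 19.58175).
Posterior β = 19.58175.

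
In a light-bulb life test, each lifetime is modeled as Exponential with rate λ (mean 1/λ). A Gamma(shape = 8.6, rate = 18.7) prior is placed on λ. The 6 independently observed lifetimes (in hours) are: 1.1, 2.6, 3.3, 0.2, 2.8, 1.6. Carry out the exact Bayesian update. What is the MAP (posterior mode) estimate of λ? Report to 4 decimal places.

0.4488

With a Gamma(shape α, rate β) prior on the exponential rate λ, the posterior after n observations with total T = Σxᵢ is Gamma(α+n, β+T).
Sum of observations T = 11.6 hours; n = 6.
Posterior: Gamma(8.6+6, 18.7+11.6) = Gamma(14.6, 30.3).
Mode = (α−1)/β = 0.4488.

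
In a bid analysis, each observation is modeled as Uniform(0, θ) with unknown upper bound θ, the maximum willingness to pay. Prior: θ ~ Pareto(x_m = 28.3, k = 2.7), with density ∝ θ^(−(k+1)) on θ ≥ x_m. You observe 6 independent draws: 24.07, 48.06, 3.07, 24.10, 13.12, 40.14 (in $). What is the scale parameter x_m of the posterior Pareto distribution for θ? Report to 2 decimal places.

A Pareto(scale x_m, shape k) prior on the upper bound θ of Uniform(0, θ) is conjugate: posterior is Pareto(max(x_m, max xᵢ), k + n).
Sample maximum = 48.06; prior scale x_m = 28.3 → posterior scale = max = 48.06.
Posterior shape = 2.7 + 6 = 8.7.
Posterior scale x_m = 48.06.

48.06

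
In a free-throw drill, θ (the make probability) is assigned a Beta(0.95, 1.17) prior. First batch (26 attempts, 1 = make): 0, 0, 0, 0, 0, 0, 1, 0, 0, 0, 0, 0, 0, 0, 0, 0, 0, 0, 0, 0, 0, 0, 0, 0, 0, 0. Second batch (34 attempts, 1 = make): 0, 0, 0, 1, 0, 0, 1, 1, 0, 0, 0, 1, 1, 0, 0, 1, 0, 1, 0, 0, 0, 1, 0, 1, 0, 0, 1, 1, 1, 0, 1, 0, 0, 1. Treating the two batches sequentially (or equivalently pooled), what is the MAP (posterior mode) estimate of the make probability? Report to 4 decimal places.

The Beta prior is conjugate to a Binomial/Bernoulli likelihood; the update adds successes to α and failures to β.
After batch 1: Beta(0.95+1, 1.17+25) = Beta(1.95, 26.17).
After batch 2: Beta(1.95+14, 26.17+20) = Beta(15.95, 46.17).
Mode of Beta(a,b) for a,b>1 is (a−1)/(a+b−2) = 14.95/60.12 = 0.2487.

0.2487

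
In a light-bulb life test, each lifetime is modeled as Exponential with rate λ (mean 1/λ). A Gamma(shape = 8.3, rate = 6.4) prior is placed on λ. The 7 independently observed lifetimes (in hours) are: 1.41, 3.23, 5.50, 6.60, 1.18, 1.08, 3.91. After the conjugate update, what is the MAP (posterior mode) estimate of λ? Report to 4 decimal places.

With a Gamma(shape α, rate β) prior on the exponential rate λ, the posterior after n observations with total T = Σxᵢ is Gamma(α+n, β+T).
Sum of observations T = 22.91 hours; n = 7.
Posterior: Gamma(8.3+7, 6.4+22.91) = Gamma(15.3, 29.31).
Mode = (α−1)/β = 0.4879.

0.4879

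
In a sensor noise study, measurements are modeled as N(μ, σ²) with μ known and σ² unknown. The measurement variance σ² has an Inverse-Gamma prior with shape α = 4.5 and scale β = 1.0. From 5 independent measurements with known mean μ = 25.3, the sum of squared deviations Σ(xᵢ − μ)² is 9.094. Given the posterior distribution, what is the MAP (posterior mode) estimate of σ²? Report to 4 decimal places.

With known mean μ and an Inverse-Gamma(α, β) prior on σ², the Normal likelihood is conjugate: posterior is Inv-Gamma(α + n/2, β + Σ(xᵢ−μ)²/2).
Posterior: Inv-Gamma(4.5 + 5/2, 1.0 + 9.094/2) = Inv-Gamma(7.00, 5.5470).
Mode = β/(α+1) = 5.5470/8.00 = 0.6934.

0.6934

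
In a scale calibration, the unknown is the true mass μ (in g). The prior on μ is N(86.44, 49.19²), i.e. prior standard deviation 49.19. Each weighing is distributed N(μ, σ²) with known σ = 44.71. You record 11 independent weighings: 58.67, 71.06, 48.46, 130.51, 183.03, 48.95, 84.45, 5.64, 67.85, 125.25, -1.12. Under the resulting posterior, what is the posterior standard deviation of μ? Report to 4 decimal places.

For Normal data with known variance σ², a Normal(μ₀, σ₀²) prior on μ is conjugate. Posterior precision = 1/σ₀² + n/σ²; posterior mean is the precision-weighted average of μ₀ and x̄.
σ₀² = 49.19² = 2419.6561, σ² = 44.71² = 1998.9841; σ² + n·σ₀² = 1998.9841 + 11·2419.6561 = 28615.2012.
Posterior precision = 1/σ₀² + n/σ² = 1/2419.6561 + 11/1998.9841 = (σ² + n·σ₀²)/(σ₀²σ²) = 28615.2012/(2419.6561·1998.9841); posterior variance σₙ² = σ₀²σ²/(σ² + n·σ₀²) = 2419.6561·1998.9841/28615.2012 = 169.030930.
Posterior SD = √σₙ² = √(2419.6561·1998.9841/28615.2012) = 13.0012.

13.0012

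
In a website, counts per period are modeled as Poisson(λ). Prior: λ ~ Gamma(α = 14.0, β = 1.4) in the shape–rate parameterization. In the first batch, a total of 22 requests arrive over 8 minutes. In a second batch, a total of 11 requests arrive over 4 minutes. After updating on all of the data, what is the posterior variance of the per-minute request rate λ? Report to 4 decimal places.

With a Gamma(shape α, rate β) prior, the Poisson likelihood is conjugate: the posterior is Gamma(α + ΣXᵢ, β + n).
After batch 1: Gamma(α+S, β+n) = Gamma(14.0+22, 1.4+8) = Gamma(36.0, 9.4).
After batch 2: Gamma(α+S, β+n) = Gamma(36.0+11, 9.4+4) = Gamma(47.0, 13.4).
Var = α/β² = 47.0/13.4² = 0.2618.

0.2618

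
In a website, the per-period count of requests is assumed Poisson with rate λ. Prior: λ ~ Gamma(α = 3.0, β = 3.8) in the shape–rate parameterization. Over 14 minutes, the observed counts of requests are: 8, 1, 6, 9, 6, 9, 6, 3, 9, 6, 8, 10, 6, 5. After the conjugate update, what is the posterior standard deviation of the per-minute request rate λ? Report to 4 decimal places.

With a Gamma(shape α, rate β) prior, the Poisson likelihood is conjugate: the posterior is Gamma(α + ΣXᵢ, β + n).
Sum of counts S = 92 over n = 14 minutes.
Posterior: Gamma(α+S, β+n) = Gamma(3.0+92, 3.8+14) = Gamma(95.0, 17.8).
SD = √α/β = √95.0/17.8 = 0.5476.

0.5476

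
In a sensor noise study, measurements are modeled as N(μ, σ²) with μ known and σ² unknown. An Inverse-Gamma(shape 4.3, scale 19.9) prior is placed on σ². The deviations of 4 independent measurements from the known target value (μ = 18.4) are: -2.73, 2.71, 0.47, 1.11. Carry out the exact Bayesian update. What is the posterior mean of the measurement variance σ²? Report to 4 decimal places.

With known mean μ and an Inverse-Gamma(α, β) prior on σ², the Normal likelihood is conjugate: posterior is Inv-Gamma(α + n/2, β + Σ(xᵢ−μ)²/2).
Σ(xᵢ−μ)² = (-2.73)² + (2.71)² + (0.47)² + (1.11)² = 16.2500.
Posterior: Inv-Gamma(4.3 + 4/2, 19.9 + 16.2500/2) = Inv-Gamma(6.30, 28.02500).
E[σ²|data] = β/(α−1) = 28.02500/5.30 = 5.2877.

5.2877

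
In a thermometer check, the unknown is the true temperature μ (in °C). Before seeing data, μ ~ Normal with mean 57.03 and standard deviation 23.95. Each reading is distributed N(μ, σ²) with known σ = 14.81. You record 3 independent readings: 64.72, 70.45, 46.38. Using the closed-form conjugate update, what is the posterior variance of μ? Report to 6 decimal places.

For Normal data with known variance σ², a Normal(μ₀, σ₀²) prior on μ is conjugate. Posterior precision = 1/σ₀² + n/σ²; posterior mean is the precision-weighted average of μ₀ and x̄.
σ₀² = 23.95² = 573.6025, σ² = 14.81² = 219.3361; σ² + n·σ₀² = 219.3361 + 3·573.6025 = 1940.1436.
Posterior precision = 1/σ₀² + n/σ² = 1/573.6025 + 3/219.3361 = (σ² + n·σ₀²)/(σ₀²σ²) = 1940.1436/(573.6025·219.3361); posterior variance σₙ² = σ₀²σ²/(σ² + n·σ₀²) = 573.6025·219.3361/1940.1436 = 64.846610.

64.846610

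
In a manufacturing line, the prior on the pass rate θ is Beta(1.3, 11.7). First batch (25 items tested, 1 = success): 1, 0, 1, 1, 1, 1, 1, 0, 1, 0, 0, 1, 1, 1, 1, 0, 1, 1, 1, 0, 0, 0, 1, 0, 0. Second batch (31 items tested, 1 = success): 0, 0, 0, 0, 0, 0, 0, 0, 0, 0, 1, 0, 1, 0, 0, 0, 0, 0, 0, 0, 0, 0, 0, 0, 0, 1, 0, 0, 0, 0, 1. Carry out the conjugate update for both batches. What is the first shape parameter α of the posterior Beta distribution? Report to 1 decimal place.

20.3

The Beta prior is conjugate to a Binomial/Bernoulli likelihood; the update adds successes to α and failures to β.
After batch 1: Beta(1.3+15, 11.7+10) = Beta(16.3, 21.7).
After batch 2: Beta(16.3+4, 21.7+27) = Beta(20.3, 48.7).
Posterior α = 20.3.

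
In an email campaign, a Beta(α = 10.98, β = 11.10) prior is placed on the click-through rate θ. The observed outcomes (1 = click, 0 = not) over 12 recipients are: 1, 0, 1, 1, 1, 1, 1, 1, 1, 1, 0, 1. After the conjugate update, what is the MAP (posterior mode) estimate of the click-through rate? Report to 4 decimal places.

The Beta prior is conjugate to a Binomial/Bernoulli likelihood; the update adds successes to α and failures to β.
Posterior: Beta(α+k, β+n−k) = Beta(10.98+10, 11.10+2) = Beta(20.98, 13.10).
Mode of Beta(a,b) for a,b>1 is (a−1)/(a+b−2) = 19.98/32.08 = 0.6228.

0.6228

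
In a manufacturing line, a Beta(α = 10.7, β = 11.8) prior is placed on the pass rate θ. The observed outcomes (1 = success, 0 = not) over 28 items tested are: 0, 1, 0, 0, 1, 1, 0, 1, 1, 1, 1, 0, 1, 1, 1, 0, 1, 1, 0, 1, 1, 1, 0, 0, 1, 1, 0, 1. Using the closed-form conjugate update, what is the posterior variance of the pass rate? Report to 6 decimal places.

0.004764

The Beta prior is conjugate to a Binomial/Bernoulli likelihood; the update adds successes to α and failures to β.
Posterior: Beta(α+k, β+n−k) = Beta(10.7+18, 11.8+10) = Beta(28.7, 21.8).
Var = αβ/((α+β)²(α+β+1)) = 28.7·21.8/(50.5²·51.5) = 0.004764.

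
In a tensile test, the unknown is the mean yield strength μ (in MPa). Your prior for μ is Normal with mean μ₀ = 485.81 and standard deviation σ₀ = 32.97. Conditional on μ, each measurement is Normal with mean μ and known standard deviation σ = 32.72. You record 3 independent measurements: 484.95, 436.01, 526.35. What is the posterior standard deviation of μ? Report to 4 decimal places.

For Normal data with known variance σ², a Normal(μ₀, σ₀²) prior on μ is conjugate. Posterior precision = 1/σ₀² + n/σ²; posterior mean is the precision-weighted average of μ₀ and x̄.
σ₀² = 32.97² = 1087.0209, σ² = 32.72² = 1070.5984; σ² + n·σ₀² = 1070.5984 + 3·1087.0209 = 4331.6611.
Posterior precision = 1/σ₀² + n/σ² = 1/1087.0209 + 3/1070.5984 = (σ² + n·σ₀²)/(σ₀²σ²) = 4331.6611/(1087.0209·1070.5984); posterior variance σₙ² = σ₀²σ²/(σ² + n·σ₀²) = 1087.0209·1070.5984/4331.6611 = 268.664332.
Posterior SD = √σₙ² = √(1087.0209·1070.5984/4331.6611) = 16.3910.

16.3910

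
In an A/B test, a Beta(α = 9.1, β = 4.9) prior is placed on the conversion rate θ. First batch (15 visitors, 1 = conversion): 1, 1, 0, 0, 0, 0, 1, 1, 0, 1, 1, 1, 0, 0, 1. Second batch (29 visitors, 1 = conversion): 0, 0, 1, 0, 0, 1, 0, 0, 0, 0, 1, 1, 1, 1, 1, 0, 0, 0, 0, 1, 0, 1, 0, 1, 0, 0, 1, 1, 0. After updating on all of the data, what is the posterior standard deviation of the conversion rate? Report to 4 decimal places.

0.0651

The Beta prior is conjugate to a Binomial/Bernoulli likelihood; the update adds successes to α and failures to β.
After batch 1: Beta(9.1+8, 4.9+7) = Beta(17.1, 11.9).
After batch 2: Beta(17.1+12, 11.9+17) = Beta(29.1, 28.9).
Var = αβ/((α+β)²(α+β+1)) = 29.1·28.9/(58.0²·59.0) = 0.00423724; SD = √0.00423724 = 0.0651.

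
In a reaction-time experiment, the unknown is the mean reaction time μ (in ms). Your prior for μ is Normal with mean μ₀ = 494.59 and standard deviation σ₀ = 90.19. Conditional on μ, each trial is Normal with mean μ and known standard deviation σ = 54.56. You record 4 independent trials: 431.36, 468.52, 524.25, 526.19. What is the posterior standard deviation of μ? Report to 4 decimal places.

26.1117

For Normal data with known variance σ², a Normal(μ₀, σ₀²) prior on μ is conjugate. Posterior precision = 1/σ₀² + n/σ²; posterior mean is the precision-weighted average of μ₀ and x̄.
σ₀² = 90.19² = 8134.2361, σ² = 54.56² = 2976.7936; σ² + n·σ₀² = 2976.7936 + 4·8134.2361 = 35513.738.
Posterior precision = 1/σ₀² + n/σ² = 1/8134.2361 + 4/2976.7936 = (σ² + n·σ₀²)/(σ₀²σ²) = 35513.738/(8134.2361·2976.7936); posterior variance σₙ² = σ₀²σ²/(σ² + n·σ₀²) = 8134.2361·2976.7936/35513.738 = 681.819018.
Posterior SD = √σₙ² = √(8134.2361·2976.7936/35513.738) = 26.1117.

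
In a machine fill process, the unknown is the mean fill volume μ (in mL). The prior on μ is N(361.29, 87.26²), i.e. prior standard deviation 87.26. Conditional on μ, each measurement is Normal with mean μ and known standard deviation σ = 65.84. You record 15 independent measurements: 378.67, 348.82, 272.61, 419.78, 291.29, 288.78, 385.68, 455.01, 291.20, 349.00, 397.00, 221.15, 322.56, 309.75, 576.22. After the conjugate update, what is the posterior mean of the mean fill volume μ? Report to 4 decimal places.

For Normal data with known variance σ², a Normal(μ₀, σ₀²) prior on μ is conjugate. Posterior precision = 1/σ₀² + n/σ²; posterior mean is the precision-weighted average of μ₀ and x̄.
Σxᵢ = 378.67 + 348.82 + 272.61 + 419.78 + 291.29 + 288.78 + 385.68 + 455.01 + 291.20 + 349.00 + 397.00 + 221.15 + 322.56 + 309.75 + 576.22 = 5307.52, so n·x̄ = 5307.52.
σ₀² = 87.26² = 7614.3076, σ² = 65.84² = 4334.9056; σ² + n·σ₀² = 4334.9056 + 15·7614.3076 = 118549.5196.
Posterior mean = (μ₀/σ₀² + n·x̄/σ²)/(1/σ₀² + n/σ²) = (σ²·μ₀ + σ₀²·n·x̄)/(σ² + n·σ₀²) = (4334.9056·361.29 + 7614.3076·5307.52)/118549.5196 = 41979247.917376/118549.5196 = 354.1073.

354.1073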